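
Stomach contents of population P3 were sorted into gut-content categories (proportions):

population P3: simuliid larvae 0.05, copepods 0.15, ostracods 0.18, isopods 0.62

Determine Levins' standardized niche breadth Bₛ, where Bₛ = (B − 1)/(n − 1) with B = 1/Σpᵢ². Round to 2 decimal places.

Σpᵢ² = 0.05² + 0.15² + 0.18² + 0.62² = 0.0025 + 0.0225 + 0.0324 + 0.3844 = 0.4418
B = 1 / 0.4418 = 2.2635
Bₛ = (B − 1)/(n − 1) = (2.2635 − 1)/(4 − 1) = 1.2635/3 = 0.4212

0.42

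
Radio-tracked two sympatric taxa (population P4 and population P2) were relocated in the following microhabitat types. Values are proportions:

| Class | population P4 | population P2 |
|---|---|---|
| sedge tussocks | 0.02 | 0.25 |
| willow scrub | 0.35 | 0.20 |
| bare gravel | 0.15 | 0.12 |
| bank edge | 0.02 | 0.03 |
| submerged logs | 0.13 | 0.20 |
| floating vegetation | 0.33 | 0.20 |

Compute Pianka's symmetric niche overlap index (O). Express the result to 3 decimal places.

0.801

Σ p₁ᵢp₂ᵢ = 0.0050 + 0.0700 + 0.0180 + 0.0006 + 0.0260 + 0.0660 = 0.1856
Σp_1ᵢ² = 0.02² + 0.35² + 0.15² + 0.02² + 0.13² + 0.33² = 0.0004 + 0.1225 + 0.0225 + 0.0004 + 0.0169 + 0.1089 = 0.2716
Σp_2ᵢ² = 0.25² + 0.20² + 0.12² + 0.03² + 0.20² + 0.20² = 0.0625 + 0.0400 + 0.0144 + 0.0009 + 0.0400 + 0.0400 = 0.1978
O = 0.1856 / √(0.2716 × 0.1978) = 0.1856 / 0.231781 = 0.80076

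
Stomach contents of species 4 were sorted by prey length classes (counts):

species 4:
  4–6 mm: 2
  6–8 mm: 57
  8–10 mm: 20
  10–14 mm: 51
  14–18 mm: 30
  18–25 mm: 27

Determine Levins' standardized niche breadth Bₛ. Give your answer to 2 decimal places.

0.69

Proportions for species 4 (n=187): 2/187=0.0107, 57/187=0.3048, 20/187=0.1070, 51/187=0.2727, 30/187=0.1604, 27/187=0.1444
Σpᵢ² = 0.0107² + 0.3048² + 0.1070² + 0.2727² + 0.1604² + 0.1444² = 0.000114 + 0.092903 + 0.011449 + 0.074365 + 0.025728 + 0.020851 = 0.225410
B = 1 / 0.225410 = 4.4364
Bₛ = (B − 1)/(n − 1) = (4.4364 − 1)/(6 − 1) = 3.4364/5 = 0.6873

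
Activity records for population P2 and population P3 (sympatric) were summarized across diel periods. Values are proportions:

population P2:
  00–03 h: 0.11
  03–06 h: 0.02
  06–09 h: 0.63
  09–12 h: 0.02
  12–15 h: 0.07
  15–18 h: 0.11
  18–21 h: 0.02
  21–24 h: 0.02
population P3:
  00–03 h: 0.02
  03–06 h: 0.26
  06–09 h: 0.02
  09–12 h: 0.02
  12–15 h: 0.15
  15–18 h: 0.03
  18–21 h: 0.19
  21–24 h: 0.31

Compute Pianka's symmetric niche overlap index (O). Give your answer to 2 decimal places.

0.14

Σ p₁ᵢp₂ᵢ = 0.0022 + 0.0052 + 0.0126 + 0.0004 + 0.0105 + 0.0033 + 0.0038 + 0.0062 = 0.0442
Σp_1ᵢ² = 0.11² + 0.02² + 0.63² + 0.02² + 0.07² + 0.11² + 0.02² + 0.02² = 0.0121 + 0.0004 + 0.3969 + 0.0004 + 0.0049 + 0.0121 + 0.0004 + 0.0004 = 0.4276
Σp_2ᵢ² = 0.02² + 0.26² + 0.02² + 0.02² + 0.15² + 0.03² + 0.19² + 0.31² = 0.0004 + 0.0676 + 0.0004 + 0.0004 + 0.0225 + 0.0009 + 0.0361 + 0.0961 = 0.2244
O = 0.0442 / √(0.4276 × 0.2244) = 0.0442 / 0.30976 = 0.1427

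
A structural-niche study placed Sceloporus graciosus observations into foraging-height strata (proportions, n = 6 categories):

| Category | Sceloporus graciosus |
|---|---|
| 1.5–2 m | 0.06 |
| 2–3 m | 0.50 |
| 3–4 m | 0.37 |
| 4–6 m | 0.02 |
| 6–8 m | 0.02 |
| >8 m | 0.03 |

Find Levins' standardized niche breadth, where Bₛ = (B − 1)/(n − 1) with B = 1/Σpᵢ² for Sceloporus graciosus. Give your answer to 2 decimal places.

0.31

Σpᵢ² = 0.06² + 0.50² + 0.37² + 0.02² + 0.02² + 0.03² = 0.0036 + 0.2500 + 0.1369 + 0.0004 + 0.0004 + 0.0009 = 0.3922
B = 1 / 0.3922 = 2.5497
Bₛ = (B − 1)/(n − 1) = (2.5497 − 1)/(6 − 1) = 1.5497/5 = 0.3099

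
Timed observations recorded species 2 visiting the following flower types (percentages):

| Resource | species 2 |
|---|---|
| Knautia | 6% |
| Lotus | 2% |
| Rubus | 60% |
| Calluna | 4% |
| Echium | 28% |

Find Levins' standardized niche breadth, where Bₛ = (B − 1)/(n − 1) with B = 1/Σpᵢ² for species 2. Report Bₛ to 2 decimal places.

0.31

Convert percentages to proportions (divide by 100).
Σpᵢ² = 0.06² + 0.02² + 0.60² + 0.04² + 0.28² = 0.0036 + 0.0004 + 0.3600 + 0.0016 + 0.0784 = 0.4440
B = 1 / 0.4440 = 2.2523
Bₛ = (B − 1)/(n − 1) = (2.2523 − 1)/(5 − 1) = 1.2523/4 = 0.3131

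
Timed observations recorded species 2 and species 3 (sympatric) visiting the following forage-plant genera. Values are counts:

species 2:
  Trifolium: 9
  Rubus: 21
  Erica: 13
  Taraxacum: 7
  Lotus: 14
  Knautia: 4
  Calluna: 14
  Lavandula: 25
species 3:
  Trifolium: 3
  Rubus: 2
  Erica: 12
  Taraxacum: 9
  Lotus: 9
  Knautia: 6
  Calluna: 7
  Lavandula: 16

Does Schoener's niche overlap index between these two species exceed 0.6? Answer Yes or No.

Proportions for species 2 (n=107): 9/107=0.0841, 21/107=0.1963, 13/107=0.1215, 7/107=0.0654, 14/107=0.1308, 4/107=0.0374, 14/107=0.1308, 25/107=0.2336
Proportions for species 3 (n=64): 3/64=0.0469, 2/64=0.0313, 12/64=0.1875, 9/64=0.1406, 9/64=0.1406, 6/64=0.0938, 7/64=0.1094, 16/64=0.2500
Σ|p₁ᵢ − p₂ᵢ| = 0.0372 + 0.1650 + 0.0660 + 0.0752 + 0.0098 + 0.0564 + 0.0214 + 0.0164 = 0.4474
D = 1 − ½ × 0.4474 = 1 − 0.22370 = 0.77630
D = 0.77630 > 0.6 → Yes.

Yes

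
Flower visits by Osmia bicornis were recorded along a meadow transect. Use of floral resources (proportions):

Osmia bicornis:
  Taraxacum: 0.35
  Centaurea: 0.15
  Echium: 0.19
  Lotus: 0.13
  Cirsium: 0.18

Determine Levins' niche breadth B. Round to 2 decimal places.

Σpᵢ² = 0.35² + 0.15² + 0.19² + 0.13² + 0.18² = 0.1225 + 0.0225 + 0.0361 + 0.0169 + 0.0324 = 0.2304
B = 1 / 0.2304 = 4.3403

4.34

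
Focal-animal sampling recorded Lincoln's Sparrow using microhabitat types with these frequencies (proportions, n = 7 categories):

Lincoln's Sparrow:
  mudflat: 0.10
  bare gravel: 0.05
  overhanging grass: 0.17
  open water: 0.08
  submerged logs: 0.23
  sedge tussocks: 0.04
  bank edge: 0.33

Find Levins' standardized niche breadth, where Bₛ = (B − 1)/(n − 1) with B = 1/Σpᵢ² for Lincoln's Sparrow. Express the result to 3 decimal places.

0.622

Σpᵢ² = 0.10² + 0.05² + 0.17² + 0.08² + 0.23² + 0.04² + 0.33² = 0.0100 + 0.0025 + 0.0289 + 0.0064 + 0.0529 + 0.0016 + 0.1089 = 0.2112
B = 1 / 0.2112 = 4.73485
Bₛ = (B − 1)/(n − 1) = (4.73485 − 1)/(7 − 1) = 3.73485/6 = 0.62248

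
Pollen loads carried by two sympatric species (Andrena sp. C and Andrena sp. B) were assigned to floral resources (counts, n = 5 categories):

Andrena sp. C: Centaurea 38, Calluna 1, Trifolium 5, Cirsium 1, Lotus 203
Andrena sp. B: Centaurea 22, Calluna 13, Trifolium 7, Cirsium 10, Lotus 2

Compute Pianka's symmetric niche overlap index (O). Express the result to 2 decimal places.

Proportions for Andrena sp. C (n=248): 38/248=0.1532, 1/248=0.0040, 5/248=0.0202, 1/248=0.0040, 203/248=0.8185
Proportions for Andrena sp. B (n=54): 22/54=0.4074, 13/54=0.2407, 7/54=0.1296, 10/54=0.1852, 2/54=0.0370
Σ p₁ᵢp₂ᵢ = 0.062414 + 0.000963 + 0.002618 + 0.000741 + 0.030285 = 0.097021
Σp_1ᵢ² = 0.1532² + 0.0040² + 0.0202² + 0.0040² + 0.8185² = 0.023470 + 0.000016 + 0.000408 + 0.000016 + 0.669942 = 0.693852
Σp_2ᵢ² = 0.4074² + 0.2407² + 0.1296² + 0.1852² + 0.0370² = 0.165975 + 0.057936 + 0.016796 + 0.034299 + 0.001369 = 0.276375
O = 0.097021 / √(0.693852 × 0.276375) = 0.097021 / 0.4379079 = 0.2216

0.22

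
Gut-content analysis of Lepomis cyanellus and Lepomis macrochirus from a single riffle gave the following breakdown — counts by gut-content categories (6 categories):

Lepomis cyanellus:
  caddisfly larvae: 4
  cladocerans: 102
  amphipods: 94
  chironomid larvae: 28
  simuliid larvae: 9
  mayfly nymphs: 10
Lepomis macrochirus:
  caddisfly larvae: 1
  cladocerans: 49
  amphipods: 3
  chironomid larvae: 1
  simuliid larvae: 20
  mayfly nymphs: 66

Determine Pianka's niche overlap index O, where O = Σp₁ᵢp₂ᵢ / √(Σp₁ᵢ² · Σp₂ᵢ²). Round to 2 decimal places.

Proportions for Lepomis cyanellus (n=247): 4/247=0.0162, 102/247=0.4130, 94/247=0.3806, 28/247=0.1134, 9/247=0.0364, 10/247=0.0405
Proportions for Lepomis macrochirus (n=140): 1/140=0.0071, 49/140=0.3500, 3/140=0.0214, 1/140=0.0071, 20/140=0.1429, 66/140=0.4714
Σ p₁ᵢp₂ᵢ = 0.000115 + 0.144550 + 0.008145 + 0.000805 + 0.005202 + 0.019092 = 0.177909
Σp_1ᵢ² = 0.0162² + 0.4130² + 0.3806² + 0.1134² + 0.0364² + 0.0405² = 0.000262 + 0.170569 + 0.144856 + 0.012860 + 0.001325 + 0.001640 = 0.331512
Σp_2ᵢ² = 0.0071² + 0.3500² + 0.0214² + 0.0071² + 0.1429² + 0.4714² = 0.000050 + 0.122500 + 0.000458 + 0.000050 + 0.020420 + 0.222218 = 0.365696
O = 0.177909 / √(0.331512 × 0.365696) = 0.177909 / 0.3481847 = 0.5110

0.51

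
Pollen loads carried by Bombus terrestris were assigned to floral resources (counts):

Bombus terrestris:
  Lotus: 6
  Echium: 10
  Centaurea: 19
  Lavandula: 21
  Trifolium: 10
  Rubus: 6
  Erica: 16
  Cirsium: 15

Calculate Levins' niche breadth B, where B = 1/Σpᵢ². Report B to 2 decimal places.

6.82

Proportions for Bombus terrestris (n=103): 6/103=0.0583, 10/103=0.0971, 19/103=0.1845, 21/103=0.2039, 10/103=0.0971, 6/103=0.0583, 16/103=0.1553, 15/103=0.1456
Σpᵢ² = 0.0583² + 0.0971² + 0.1845² + 0.2039² + 0.0971² + 0.0583² + 0.1553² + 0.1456² = 0.003399 + 0.009428 + 0.034040 + 0.041575 + 0.009428 + 0.003399 + 0.024118 + 0.021199 = 0.146586
B = 1 / 0.146586 = 6.8219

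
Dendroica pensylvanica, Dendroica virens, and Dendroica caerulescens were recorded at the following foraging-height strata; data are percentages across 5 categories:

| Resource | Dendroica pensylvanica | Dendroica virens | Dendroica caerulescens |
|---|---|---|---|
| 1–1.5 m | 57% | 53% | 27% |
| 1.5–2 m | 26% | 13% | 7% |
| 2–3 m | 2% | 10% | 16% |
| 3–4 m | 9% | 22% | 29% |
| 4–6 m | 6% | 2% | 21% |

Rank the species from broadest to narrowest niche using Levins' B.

Dendroica caerulescens > Dendroica virens > Dendroica pensylvanica

Convert percentages to proportions (divide by 100).
Σp_pensᵢ² = 0.57² + 0.26² + 0.02² + 0.09² + 0.06² = 0.3249 + 0.0676 + 0.0004 + 0.0081 + 0.0036 = 0.4046
B_pens = 1 / 0.4046 = 2.4716
Σp_vireᵢ² = 0.53² + 0.13² + 0.10² + 0.22² + 0.02² = 0.2809 + 0.0169 + 0.0100 + 0.0484 + 0.0004 = 0.3566
B_vire = 1 / 0.3566 = 2.8043
Σp_caerᵢ² = 0.27² + 0.07² + 0.16² + 0.29² + 0.21² = 0.0729 + 0.0049 + 0.0256 + 0.0841 + 0.0441 = 0.2316
B_caer = 1 / 0.2316 = 4.3178
Ranking by B (broadest → narrowest): Dendroica caerulescens (4.32) > Dendroica virens (2.80) > Dendroica pensylvanica (2.47)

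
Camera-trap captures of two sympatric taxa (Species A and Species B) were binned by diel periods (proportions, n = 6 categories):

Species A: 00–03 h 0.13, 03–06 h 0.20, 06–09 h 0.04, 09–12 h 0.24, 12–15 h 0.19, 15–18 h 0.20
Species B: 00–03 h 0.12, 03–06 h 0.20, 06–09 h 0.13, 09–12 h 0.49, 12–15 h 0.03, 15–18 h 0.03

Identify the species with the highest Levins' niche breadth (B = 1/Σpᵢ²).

Species A

Σp_Aᵢ² = 0.13² + 0.20² + 0.04² + 0.24² + 0.19² + 0.20² = 0.0169 + 0.0400 + 0.0016 + 0.0576 + 0.0361 + 0.0400 = 0.1922
B_A = 1 / 0.1922 = 5.2029
Σp_Bᵢ² = 0.12² + 0.20² + 0.13² + 0.49² + 0.03² + 0.03² = 0.0144 + 0.0400 + 0.0169 + 0.2401 + 0.0009 + 0.0009 = 0.3132
B_B = 1 / 0.3132 = 3.1928
Highest B → broadest niche (most generalist): Species A (B = 5.20).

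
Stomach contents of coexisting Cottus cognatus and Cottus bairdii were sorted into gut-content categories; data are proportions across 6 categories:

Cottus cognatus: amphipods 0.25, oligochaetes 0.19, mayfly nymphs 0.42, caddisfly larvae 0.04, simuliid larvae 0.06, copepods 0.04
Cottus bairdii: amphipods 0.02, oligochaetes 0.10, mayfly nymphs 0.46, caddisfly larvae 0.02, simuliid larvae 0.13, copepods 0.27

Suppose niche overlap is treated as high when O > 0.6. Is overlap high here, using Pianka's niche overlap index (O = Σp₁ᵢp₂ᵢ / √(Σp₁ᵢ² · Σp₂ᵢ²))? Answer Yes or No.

Σ p₁ᵢp₂ᵢ = 0.0050 + 0.0190 + 0.1932 + 0.0008 + 0.0078 + 0.0108 = 0.2366
Σp_1ᵢ² = 0.25² + 0.19² + 0.42² + 0.04² + 0.06² + 0.04² = 0.0625 + 0.0361 + 0.1764 + 0.0016 + 0.0036 + 0.0016 = 0.2818
Σp_2ᵢ² = 0.02² + 0.10² + 0.46² + 0.02² + 0.13² + 0.27² = 0.0004 + 0.0100 + 0.2116 + 0.0004 + 0.0169 + 0.0729 = 0.3122
O = 0.2366 / √(0.2818 × 0.3122) = 0.2366 / 0.29661 = 0.7977
O = 0.7977 > 0.6 → Yes.

Yes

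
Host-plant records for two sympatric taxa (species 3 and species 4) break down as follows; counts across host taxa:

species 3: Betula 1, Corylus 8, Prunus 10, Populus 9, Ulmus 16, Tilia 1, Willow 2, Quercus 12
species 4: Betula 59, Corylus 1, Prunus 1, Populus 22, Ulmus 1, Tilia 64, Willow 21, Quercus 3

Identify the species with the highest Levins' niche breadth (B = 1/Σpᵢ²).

species 3

Proportions for species 3 (n=59): 1/59=0.0169, 8/59=0.1356, 10/59=0.1695, 9/59=0.1525, 16/59=0.2712, 1/59=0.0169, 2/59=0.0339, 12/59=0.2034
Proportions for species 4 (n=172): 59/172=0.3430, 1/172=0.0058, 1/172=0.0058, 22/172=0.1279, 1/172=0.0058, 64/172=0.3721, 21/172=0.1221, 3/172=0.0174
Σp_3ᵢ² = 0.0169² + 0.1356² + 0.1695² + 0.1525² + 0.2712² + 0.0169² + 0.0339² + 0.2034² = 0.000286 + 0.018387 + 0.028730 + 0.023256 + 0.073549 + 0.000286 + 0.001149 + 0.041372 = 0.187015
B_3 = 1 / 0.187015 = 5.3472
Σp_4ᵢ² = 0.3430² + 0.0058² + 0.0058² + 0.1279² + 0.0058² + 0.3721² + 0.1221² + 0.0174² = 0.117649 + 0.000034 + 0.000034 + 0.016358 + 0.000034 + 0.138458 + 0.014908 + 0.000303 = 0.287778
B_4 = 1 / 0.287778 = 3.4749
Highest B → broadest niche (most generalist): species 3 (B = 5.35).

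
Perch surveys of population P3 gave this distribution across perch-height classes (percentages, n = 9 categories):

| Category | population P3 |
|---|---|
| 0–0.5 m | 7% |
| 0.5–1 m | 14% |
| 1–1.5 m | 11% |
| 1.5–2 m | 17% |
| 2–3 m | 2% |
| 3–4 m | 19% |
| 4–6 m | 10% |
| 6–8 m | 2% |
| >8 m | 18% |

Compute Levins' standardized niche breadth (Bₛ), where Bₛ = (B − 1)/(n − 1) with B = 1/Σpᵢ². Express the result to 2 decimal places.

Convert percentages to proportions (divide by 100).
Σpᵢ² = 0.07² + 0.14² + 0.11² + 0.17² + 0.02² + 0.19² + 0.10² + 0.02² + 0.18² = 0.0049 + 0.0196 + 0.0121 + 0.0289 + 0.0004 + 0.0361 + 0.0100 + 0.0004 + 0.0324 = 0.1448
B = 1 / 0.1448 = 6.9061
Bₛ = (B − 1)/(n − 1) = (6.9061 − 1)/(9 − 1) = 5.9061/8 = 0.7383

0.74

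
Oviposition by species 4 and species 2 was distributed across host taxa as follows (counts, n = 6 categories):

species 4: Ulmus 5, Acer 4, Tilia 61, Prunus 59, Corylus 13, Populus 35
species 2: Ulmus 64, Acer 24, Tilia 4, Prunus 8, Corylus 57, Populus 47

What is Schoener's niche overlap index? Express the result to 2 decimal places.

0.38

Proportions for species 4 (n=177): 5/177=0.0282, 4/177=0.0226, 61/177=0.3446, 59/177=0.3333, 13/177=0.0734, 35/177=0.1977
Proportions for species 2 (n=204): 64/204=0.3137, 24/204=0.1176, 4/204=0.0196, 8/204=0.0392, 57/204=0.2794, 47/204=0.2304
Σ|p₁ᵢ − p₂ᵢ| = 0.2855 + 0.0950 + 0.3250 + 0.2941 + 0.2060 + 0.0327 = 1.2383
D = 1 − ½ × 1.2383 = 1 − 0.61915 = 0.38085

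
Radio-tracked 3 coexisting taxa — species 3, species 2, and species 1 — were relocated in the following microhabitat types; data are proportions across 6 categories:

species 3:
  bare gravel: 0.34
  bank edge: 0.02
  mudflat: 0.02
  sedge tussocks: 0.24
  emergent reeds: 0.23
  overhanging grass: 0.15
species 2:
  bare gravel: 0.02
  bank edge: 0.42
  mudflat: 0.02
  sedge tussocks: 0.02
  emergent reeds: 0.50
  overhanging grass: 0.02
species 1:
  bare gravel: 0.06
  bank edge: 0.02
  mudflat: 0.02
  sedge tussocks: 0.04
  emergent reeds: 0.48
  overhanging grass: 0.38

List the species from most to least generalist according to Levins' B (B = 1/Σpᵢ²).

species 3 > species 1 > species 2

Σp_3ᵢ² = 0.34² + 0.02² + 0.02² + 0.24² + 0.23² + 0.15² = 0.1156 + 0.0004 + 0.0004 + 0.0576 + 0.0529 + 0.0225 = 0.2494
B_3 = 1 / 0.2494 = 4.0096
Σp_2ᵢ² = 0.02² + 0.42² + 0.02² + 0.02² + 0.50² + 0.02² = 0.0004 + 0.1764 + 0.0004 + 0.0004 + 0.2500 + 0.0004 = 0.4280
B_2 = 1 / 0.4280 = 2.3364
Σp_1ᵢ² = 0.06² + 0.02² + 0.02² + 0.04² + 0.48² + 0.38² = 0.0036 + 0.0004 + 0.0004 + 0.0016 + 0.2304 + 0.1444 = 0.3808
B_1 = 1 / 0.3808 = 2.6261
Ranking by B (broadest → narrowest): species 3 (4.01) > species 1 (2.63) > species 2 (2.34)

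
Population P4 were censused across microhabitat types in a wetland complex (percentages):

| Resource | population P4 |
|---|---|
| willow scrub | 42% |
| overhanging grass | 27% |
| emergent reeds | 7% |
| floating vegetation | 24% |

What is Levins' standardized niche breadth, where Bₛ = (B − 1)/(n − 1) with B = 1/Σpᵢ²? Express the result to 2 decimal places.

Convert percentages to proportions (divide by 100).
Σpᵢ² = 0.42² + 0.27² + 0.07² + 0.24² = 0.1764 + 0.0729 + 0.0049 + 0.0576 = 0.3118
B = 1 / 0.3118 = 3.2072
Bₛ = (B − 1)/(n − 1) = (3.2072 − 1)/(4 − 1) = 2.2072/3 = 0.7357

0.74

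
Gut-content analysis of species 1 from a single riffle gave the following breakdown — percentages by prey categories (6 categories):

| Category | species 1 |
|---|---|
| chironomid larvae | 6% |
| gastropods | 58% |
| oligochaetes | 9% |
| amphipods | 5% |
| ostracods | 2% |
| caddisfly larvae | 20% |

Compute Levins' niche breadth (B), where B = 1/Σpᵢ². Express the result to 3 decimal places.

Convert percentages to proportions (divide by 100).
Σpᵢ² = 0.06² + 0.58² + 0.09² + 0.05² + 0.02² + 0.20² = 0.0036 + 0.3364 + 0.0081 + 0.0025 + 0.0004 + 0.0400 = 0.3910
B = 1 / 0.3910 = 2.55754

2.558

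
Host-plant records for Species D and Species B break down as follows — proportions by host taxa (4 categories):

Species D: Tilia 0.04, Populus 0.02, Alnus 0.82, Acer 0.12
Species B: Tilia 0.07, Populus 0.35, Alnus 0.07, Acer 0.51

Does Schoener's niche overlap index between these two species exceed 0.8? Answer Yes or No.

Σ|p₁ᵢ − p₂ᵢ| = 0.03 + 0.33 + 0.75 + 0.39 = 1.50
D = 1 − ½ × 1.50 = 1 − 0.750 = 0.2500
D = 0.2500 < 0.8 → No.

No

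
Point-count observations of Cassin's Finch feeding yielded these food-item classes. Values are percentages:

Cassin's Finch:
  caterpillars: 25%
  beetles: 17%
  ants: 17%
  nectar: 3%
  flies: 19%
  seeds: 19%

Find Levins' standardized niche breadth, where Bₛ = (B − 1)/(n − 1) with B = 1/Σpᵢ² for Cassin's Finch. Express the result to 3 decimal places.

0.834

Convert percentages to proportions (divide by 100).
Σpᵢ² = 0.25² + 0.17² + 0.17² + 0.03² + 0.19² + 0.19² = 0.0625 + 0.0289 + 0.0289 + 0.0009 + 0.0361 + 0.0361 = 0.1934
B = 1 / 0.1934 = 5.17063
Bₛ = (B − 1)/(n − 1) = (5.17063 − 1)/(6 − 1) = 4.17063/5 = 0.83413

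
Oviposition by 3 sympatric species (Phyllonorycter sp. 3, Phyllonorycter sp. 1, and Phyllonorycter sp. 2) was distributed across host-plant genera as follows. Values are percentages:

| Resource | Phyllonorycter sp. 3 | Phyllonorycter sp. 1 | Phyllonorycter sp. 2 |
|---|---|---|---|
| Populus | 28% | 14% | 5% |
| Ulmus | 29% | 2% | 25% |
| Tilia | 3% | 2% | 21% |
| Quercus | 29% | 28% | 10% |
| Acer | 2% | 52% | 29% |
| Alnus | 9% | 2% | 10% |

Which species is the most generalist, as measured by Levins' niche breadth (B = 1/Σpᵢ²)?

Convert percentages to proportions (divide by 100).
Σp_3ᵢ² = 0.28² + 0.29² + 0.03² + 0.29² + 0.02² + 0.09² = 0.0784 + 0.0841 + 0.0009 + 0.0841 + 0.0004 + 0.0081 = 0.2560
B_3 = 1 / 0.2560 = 3.9063
Σp_1ᵢ² = 0.14² + 0.02² + 0.02² + 0.28² + 0.52² + 0.02² = 0.0196 + 0.0004 + 0.0004 + 0.0784 + 0.2704 + 0.0004 = 0.3696
B_1 = 1 / 0.3696 = 2.7056
Σp_2ᵢ² = 0.05² + 0.25² + 0.21² + 0.10² + 0.29² + 0.10² = 0.0025 + 0.0625 + 0.0441 + 0.0100 + 0.0841 + 0.0100 = 0.2132
B_2 = 1 / 0.2132 = 4.6904
Highest B → broadest niche (most generalist): Phyllonorycter sp. 2 (B = 4.69).

Phyllonorycter sp. 2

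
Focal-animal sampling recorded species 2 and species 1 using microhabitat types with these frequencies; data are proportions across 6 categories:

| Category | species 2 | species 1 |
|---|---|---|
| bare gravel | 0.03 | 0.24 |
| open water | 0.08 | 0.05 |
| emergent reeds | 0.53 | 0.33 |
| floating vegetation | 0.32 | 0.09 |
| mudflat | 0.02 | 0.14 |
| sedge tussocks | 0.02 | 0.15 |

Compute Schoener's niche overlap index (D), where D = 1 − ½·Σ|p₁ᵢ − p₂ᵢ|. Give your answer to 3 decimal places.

Σ|p₁ᵢ − p₂ᵢ| = 0.21 + 0.03 + 0.20 + 0.23 + 0.12 + 0.13 = 0.92
D = 1 − ½ × 0.92 = 1 − 0.460 = 0.54000

0.540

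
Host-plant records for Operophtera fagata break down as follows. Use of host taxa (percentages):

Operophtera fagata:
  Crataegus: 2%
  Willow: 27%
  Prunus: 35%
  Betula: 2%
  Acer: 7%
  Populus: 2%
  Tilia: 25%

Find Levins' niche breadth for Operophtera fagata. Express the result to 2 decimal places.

Convert percentages to proportions (divide by 100).
Σpᵢ² = 0.02² + 0.27² + 0.35² + 0.02² + 0.07² + 0.02² + 0.25² = 0.0004 + 0.0729 + 0.1225 + 0.0004 + 0.0049 + 0.0004 + 0.0625 = 0.2640
B = 1 / 0.2640 = 3.7879

3.79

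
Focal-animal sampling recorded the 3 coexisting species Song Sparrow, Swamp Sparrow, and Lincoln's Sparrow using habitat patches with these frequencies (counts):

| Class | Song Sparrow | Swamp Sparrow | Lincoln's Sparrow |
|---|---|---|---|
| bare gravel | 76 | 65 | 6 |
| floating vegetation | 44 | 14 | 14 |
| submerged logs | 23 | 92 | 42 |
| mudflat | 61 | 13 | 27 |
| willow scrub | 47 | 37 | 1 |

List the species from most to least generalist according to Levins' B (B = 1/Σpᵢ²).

Song Sparrow > Swamp Sparrow > Lincoln's Sparrow

Proportions for Song Sparrow (n=251): 76/251=0.3028, 44/251=0.1753, 23/251=0.0916, 61/251=0.2430, 47/251=0.1873
Proportions for Swamp Sparrow (n=221): 65/221=0.2941, 14/221=0.0633, 92/221=0.4163, 13/221=0.0588, 37/221=0.1674
Proportions for Lincoln's Sparrow (n=90): 6/90=0.0667, 14/90=0.1556, 42/90=0.4667, 27/90=0.3000, 1/90=0.0111
Σp_Songᵢ² = 0.3028² + 0.1753² + 0.0916² + 0.2430² + 0.1873² = 0.091688 + 0.030730 + 0.008391 + 0.059049 + 0.035081 = 0.224939
B_Song = 1 / 0.224939 = 4.4456
Σp_Swamᵢ² = 0.2941² + 0.0633² + 0.4163² + 0.0588² + 0.1674² = 0.086495 + 0.004007 + 0.173306 + 0.003457 + 0.028023 = 0.295288
B_Swam = 1 / 0.295288 = 3.3865
Σp_Lincᵢ² = 0.0667² + 0.1556² + 0.4667² + 0.3000² + 0.0111² = 0.004449 + 0.024211 + 0.217809 + 0.090000 + 0.000123 = 0.336592
B_Linc = 1 / 0.336592 = 2.9710
Ranking by B (broadest → narrowest): Song Sparrow (4.45) > Swamp Sparrow (3.39) > Lincoln's Sparrow (2.97)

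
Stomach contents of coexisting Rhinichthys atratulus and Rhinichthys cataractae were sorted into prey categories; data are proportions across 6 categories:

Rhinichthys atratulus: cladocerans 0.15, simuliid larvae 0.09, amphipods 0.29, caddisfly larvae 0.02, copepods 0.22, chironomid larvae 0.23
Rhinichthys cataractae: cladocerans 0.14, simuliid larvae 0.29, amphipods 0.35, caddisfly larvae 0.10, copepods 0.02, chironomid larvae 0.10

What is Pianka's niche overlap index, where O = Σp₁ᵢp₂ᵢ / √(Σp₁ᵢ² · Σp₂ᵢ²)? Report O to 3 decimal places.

0.771

Σ p₁ᵢp₂ᵢ = 0.0210 + 0.0261 + 0.1015 + 0.0020 + 0.0044 + 0.0230 = 0.1780
Σp_1ᵢ² = 0.15² + 0.09² + 0.29² + 0.02² + 0.22² + 0.23² = 0.0225 + 0.0081 + 0.0841 + 0.0004 + 0.0484 + 0.0529 = 0.2164
Σp_2ᵢ² = 0.14² + 0.29² + 0.35² + 0.10² + 0.02² + 0.10² = 0.0196 + 0.0841 + 0.1225 + 0.0100 + 0.0004 + 0.0100 = 0.2466
O = 0.1780 / √(0.2164 × 0.2466) = 0.1780 / 0.231007 = 0.77054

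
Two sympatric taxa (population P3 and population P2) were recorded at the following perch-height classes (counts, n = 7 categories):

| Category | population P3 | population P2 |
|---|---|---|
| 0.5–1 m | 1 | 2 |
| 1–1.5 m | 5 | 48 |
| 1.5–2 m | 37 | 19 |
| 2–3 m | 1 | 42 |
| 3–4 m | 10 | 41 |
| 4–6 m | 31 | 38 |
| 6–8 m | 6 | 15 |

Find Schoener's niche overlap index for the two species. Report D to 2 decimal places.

0.53

Proportions for population P3 (n=91): 1/91=0.0110, 5/91=0.0549, 37/91=0.4066, 1/91=0.0110, 10/91=0.1099, 31/91=0.3407, 6/91=0.0659
Proportions for population P2 (n=205): 2/205=0.0098, 48/205=0.2341, 19/205=0.0927, 42/205=0.2049, 41/205=0.2000, 38/205=0.1854, 15/205=0.0732
Σ|p₁ᵢ − p₂ᵢ| = 0.0012 + 0.1792 + 0.3139 + 0.1939 + 0.0901 + 0.1553 + 0.0073 = 0.9409
D = 1 − ½ × 0.9409 = 1 − 0.47045 = 0.52955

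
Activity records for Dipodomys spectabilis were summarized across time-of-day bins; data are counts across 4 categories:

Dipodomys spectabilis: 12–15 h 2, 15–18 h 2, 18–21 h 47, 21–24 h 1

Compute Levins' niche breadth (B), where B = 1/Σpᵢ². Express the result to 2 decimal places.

1.22

Proportions for Dipodomys spectabilis (n=52): 2/52=0.0385, 2/52=0.0385, 47/52=0.9038, 1/52=0.0192
Σpᵢ² = 0.0385² + 0.0385² + 0.9038² + 0.0192² = 0.001482 + 0.001482 + 0.816854 + 0.000369 = 0.820187
B = 1 / 0.820187 = 1.2192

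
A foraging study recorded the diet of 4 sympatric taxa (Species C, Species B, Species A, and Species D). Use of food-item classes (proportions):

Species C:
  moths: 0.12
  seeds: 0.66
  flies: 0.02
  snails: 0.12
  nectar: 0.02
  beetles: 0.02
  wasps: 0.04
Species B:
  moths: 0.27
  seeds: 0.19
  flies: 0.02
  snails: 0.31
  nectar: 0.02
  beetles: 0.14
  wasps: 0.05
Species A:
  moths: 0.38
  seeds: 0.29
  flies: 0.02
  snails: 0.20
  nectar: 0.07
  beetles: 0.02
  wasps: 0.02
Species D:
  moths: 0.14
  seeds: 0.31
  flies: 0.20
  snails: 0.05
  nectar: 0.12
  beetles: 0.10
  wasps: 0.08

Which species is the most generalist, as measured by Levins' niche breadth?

Species D

Σp_Cᵢ² = 0.12² + 0.66² + 0.02² + 0.12² + 0.02² + 0.02² + 0.04² = 0.0144 + 0.4356 + 0.0004 + 0.0144 + 0.0004 + 0.0004 + 0.0016 = 0.4672
B_C = 1 / 0.4672 = 2.1404
Σp_Bᵢ² = 0.27² + 0.19² + 0.02² + 0.31² + 0.02² + 0.14² + 0.05² = 0.0729 + 0.0361 + 0.0004 + 0.0961 + 0.0004 + 0.0196 + 0.0025 = 0.2280
B_B = 1 / 0.2280 = 4.3860
Σp_Aᵢ² = 0.38² + 0.29² + 0.02² + 0.20² + 0.07² + 0.02² + 0.02² = 0.1444 + 0.0841 + 0.0004 + 0.0400 + 0.0049 + 0.0004 + 0.0004 = 0.2746
B_A = 1 / 0.2746 = 3.6417
Σp_Dᵢ² = 0.14² + 0.31² + 0.20² + 0.05² + 0.12² + 0.10² + 0.08² = 0.0196 + 0.0961 + 0.0400 + 0.0025 + 0.0144 + 0.0100 + 0.0064 = 0.1890
B_D = 1 / 0.1890 = 5.2910
Highest B → broadest niche (most generalist): Species D (B = 5.29).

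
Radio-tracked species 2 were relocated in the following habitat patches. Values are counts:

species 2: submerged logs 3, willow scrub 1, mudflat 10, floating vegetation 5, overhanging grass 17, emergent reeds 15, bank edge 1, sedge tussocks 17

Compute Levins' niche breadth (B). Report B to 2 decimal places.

5.07

Proportions for species 2 (n=69): 3/69=0.0435, 1/69=0.0145, 10/69=0.1449, 5/69=0.0725, 17/69=0.2464, 15/69=0.2174, 1/69=0.0145, 17/69=0.2464
Σpᵢ² = 0.0435² + 0.0145² + 0.1449² + 0.0725² + 0.2464² + 0.2174² + 0.0145² + 0.2464² = 0.001892 + 0.000210 + 0.020996 + 0.005256 + 0.060713 + 0.047263 + 0.000210 + 0.060713 = 0.197253
B = 1 / 0.197253 = 5.0696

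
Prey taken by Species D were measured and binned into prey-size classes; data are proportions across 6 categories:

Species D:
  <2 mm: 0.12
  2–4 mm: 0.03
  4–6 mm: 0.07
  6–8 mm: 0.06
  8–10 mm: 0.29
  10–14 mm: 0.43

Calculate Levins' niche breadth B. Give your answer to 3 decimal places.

3.415

Σpᵢ² = 0.12² + 0.03² + 0.07² + 0.06² + 0.29² + 0.43² = 0.0144 + 0.0009 + 0.0049 + 0.0036 + 0.0841 + 0.1849 = 0.2928
B = 1 / 0.2928 = 3.41530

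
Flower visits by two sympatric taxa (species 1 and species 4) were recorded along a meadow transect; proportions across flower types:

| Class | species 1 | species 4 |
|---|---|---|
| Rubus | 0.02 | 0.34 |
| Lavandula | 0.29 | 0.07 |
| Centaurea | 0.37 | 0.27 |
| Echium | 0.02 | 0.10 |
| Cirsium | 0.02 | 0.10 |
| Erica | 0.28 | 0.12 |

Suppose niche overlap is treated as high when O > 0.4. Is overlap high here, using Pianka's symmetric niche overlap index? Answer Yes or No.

Yes

Σ p₁ᵢp₂ᵢ = 0.0068 + 0.0203 + 0.0999 + 0.0020 + 0.0020 + 0.0336 = 0.1646
Σp_1ᵢ² = 0.02² + 0.29² + 0.37² + 0.02² + 0.02² + 0.28² = 0.0004 + 0.0841 + 0.1369 + 0.0004 + 0.0004 + 0.0784 = 0.3006
Σp_2ᵢ² = 0.34² + 0.07² + 0.27² + 0.10² + 0.10² + 0.12² = 0.1156 + 0.0049 + 0.0729 + 0.0100 + 0.0100 + 0.0144 = 0.2278
O = 0.1646 / √(0.3006 × 0.2278) = 0.1646 / 0.26168 = 0.6290
O = 0.6290 > 0.4 → Yes.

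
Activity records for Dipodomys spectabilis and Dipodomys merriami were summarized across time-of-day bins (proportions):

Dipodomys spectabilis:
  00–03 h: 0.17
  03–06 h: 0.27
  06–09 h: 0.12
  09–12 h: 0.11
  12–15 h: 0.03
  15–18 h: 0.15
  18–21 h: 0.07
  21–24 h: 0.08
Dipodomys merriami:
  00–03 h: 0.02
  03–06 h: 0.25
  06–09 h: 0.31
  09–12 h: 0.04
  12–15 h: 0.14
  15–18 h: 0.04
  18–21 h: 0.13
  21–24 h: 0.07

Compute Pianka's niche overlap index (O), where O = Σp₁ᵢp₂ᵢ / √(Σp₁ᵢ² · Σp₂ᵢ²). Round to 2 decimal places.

0.75

Σ p₁ᵢp₂ᵢ = 0.0034 + 0.0675 + 0.0372 + 0.0044 + 0.0042 + 0.0060 + 0.0091 + 0.0056 = 0.1374
Σp_1ᵢ² = 0.17² + 0.27² + 0.12² + 0.11² + 0.03² + 0.15² + 0.07² + 0.08² = 0.0289 + 0.0729 + 0.0144 + 0.0121 + 0.0009 + 0.0225 + 0.0049 + 0.0064 = 0.1630
Σp_2ᵢ² = 0.02² + 0.25² + 0.31² + 0.04² + 0.14² + 0.04² + 0.13² + 0.07² = 0.0004 + 0.0625 + 0.0961 + 0.0016 + 0.0196 + 0.0016 + 0.0169 + 0.0049 = 0.2036
O = 0.1374 / √(0.1630 × 0.2036) = 0.1374 / 0.18217 = 0.7542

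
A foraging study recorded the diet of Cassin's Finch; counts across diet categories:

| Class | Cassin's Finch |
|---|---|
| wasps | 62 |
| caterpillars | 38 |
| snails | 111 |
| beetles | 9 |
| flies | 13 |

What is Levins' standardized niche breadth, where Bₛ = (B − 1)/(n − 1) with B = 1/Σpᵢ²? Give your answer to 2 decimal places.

0.51

Proportions for Cassin's Finch (n=233): 62/233=0.2661, 38/233=0.1631, 111/233=0.4764, 9/233=0.0386, 13/233=0.0558
Σpᵢ² = 0.2661² + 0.1631² + 0.4764² + 0.0386² + 0.0558² = 0.070809 + 0.026602 + 0.226957 + 0.001490 + 0.003114 = 0.328972
B = 1 / 0.328972 = 3.0398
Bₛ = (B − 1)/(n − 1) = (3.0398 − 1)/(5 − 1) = 2.0398/4 = 0.5100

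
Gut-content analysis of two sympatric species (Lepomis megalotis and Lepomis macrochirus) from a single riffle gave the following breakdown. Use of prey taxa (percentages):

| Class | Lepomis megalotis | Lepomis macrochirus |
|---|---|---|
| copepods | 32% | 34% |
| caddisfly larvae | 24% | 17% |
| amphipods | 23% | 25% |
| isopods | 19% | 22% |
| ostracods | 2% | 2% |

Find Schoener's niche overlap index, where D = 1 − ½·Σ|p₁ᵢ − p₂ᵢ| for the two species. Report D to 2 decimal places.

Convert percentages to proportions (divide by 100).
Σ|p₁ᵢ − p₂ᵢ| = 0.02 + 0.07 + 0.02 + 0.03 + 0.00 = 0.14
D = 1 − ½ × 0.14 = 1 − 0.070 = 0.9300

0.93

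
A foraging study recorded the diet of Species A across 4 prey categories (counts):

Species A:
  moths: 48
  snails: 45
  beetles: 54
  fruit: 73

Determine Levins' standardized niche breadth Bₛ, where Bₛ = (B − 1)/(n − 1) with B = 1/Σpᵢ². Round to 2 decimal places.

Proportions for Species A (n=220): 48/220=0.2182, 45/220=0.2045, 54/220=0.2455, 73/220=0.3318
Σpᵢ² = 0.2182² + 0.2045² + 0.2455² + 0.3318² = 0.047611 + 0.041820 + 0.060270 + 0.110091 = 0.259792
B = 1 / 0.259792 = 3.8492
Bₛ = (B − 1)/(n − 1) = (3.8492 − 1)/(4 − 1) = 2.8492/3 = 0.9497

0.95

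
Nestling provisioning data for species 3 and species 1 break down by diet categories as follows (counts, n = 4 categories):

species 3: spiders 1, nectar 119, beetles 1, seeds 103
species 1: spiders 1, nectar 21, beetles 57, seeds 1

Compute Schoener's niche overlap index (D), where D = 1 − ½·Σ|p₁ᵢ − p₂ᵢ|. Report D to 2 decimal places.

Proportions for species 3 (n=224): 1/224=0.0045, 119/224=0.5313, 1/224=0.0045, 103/224=0.4598
Proportions for species 1 (n=80): 1/80=0.0125, 21/80=0.2625, 57/80=0.7125, 1/80=0.0125
Σ|p₁ᵢ − p₂ᵢ| = 0.0080 + 0.2688 + 0.7080 + 0.4473 = 1.4321
D = 1 − ½ × 1.4321 = 1 − 0.71605 = 0.28395

0.28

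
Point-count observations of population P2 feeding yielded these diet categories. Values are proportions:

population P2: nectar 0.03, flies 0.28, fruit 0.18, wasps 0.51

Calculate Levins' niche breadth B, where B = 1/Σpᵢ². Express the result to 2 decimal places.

2.69

Σpᵢ² = 0.03² + 0.28² + 0.18² + 0.51² = 0.0009 + 0.0784 + 0.0324 + 0.2601 = 0.3718
B = 1 / 0.3718 = 2.6896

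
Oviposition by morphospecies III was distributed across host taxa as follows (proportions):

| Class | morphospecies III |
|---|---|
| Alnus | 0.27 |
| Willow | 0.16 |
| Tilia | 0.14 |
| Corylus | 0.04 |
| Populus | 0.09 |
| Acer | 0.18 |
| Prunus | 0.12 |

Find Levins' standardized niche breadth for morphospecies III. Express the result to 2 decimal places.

Σpᵢ² = 0.27² + 0.16² + 0.14² + 0.04² + 0.09² + 0.18² + 0.12² = 0.0729 + 0.0256 + 0.0196 + 0.0016 + 0.0081 + 0.0324 + 0.0144 = 0.1746
B = 1 / 0.1746 = 5.7274
Bₛ = (B − 1)/(n − 1) = (5.7274 − 1)/(7 − 1) = 4.7274/6 = 0.7879

0.79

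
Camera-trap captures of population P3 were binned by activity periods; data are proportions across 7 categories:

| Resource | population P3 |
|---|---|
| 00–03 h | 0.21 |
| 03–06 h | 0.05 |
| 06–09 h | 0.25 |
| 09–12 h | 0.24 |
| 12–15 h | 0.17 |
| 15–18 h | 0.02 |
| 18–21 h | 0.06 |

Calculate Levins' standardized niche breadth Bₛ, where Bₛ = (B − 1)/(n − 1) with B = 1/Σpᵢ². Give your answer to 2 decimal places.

0.67

Σpᵢ² = 0.21² + 0.05² + 0.25² + 0.24² + 0.17² + 0.02² + 0.06² = 0.0441 + 0.0025 + 0.0625 + 0.0576 + 0.0289 + 0.0004 + 0.0036 = 0.1996
B = 1 / 0.1996 = 5.0100
Bₛ = (B − 1)/(n − 1) = (5.0100 − 1)/(7 − 1) = 4.0100/6 = 0.6683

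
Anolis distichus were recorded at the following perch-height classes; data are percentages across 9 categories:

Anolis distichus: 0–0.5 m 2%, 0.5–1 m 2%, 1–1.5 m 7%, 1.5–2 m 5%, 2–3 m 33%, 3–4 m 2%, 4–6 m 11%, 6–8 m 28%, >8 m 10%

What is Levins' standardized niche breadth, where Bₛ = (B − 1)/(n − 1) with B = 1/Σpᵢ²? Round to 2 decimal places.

Convert percentages to proportions (divide by 100).
Σpᵢ² = 0.02² + 0.02² + 0.07² + 0.05² + 0.33² + 0.02² + 0.11² + 0.28² + 0.10² = 0.0004 + 0.0004 + 0.0049 + 0.0025 + 0.1089 + 0.0004 + 0.0121 + 0.0784 + 0.0100 = 0.2180
B = 1 / 0.2180 = 4.5872
Bₛ = (B − 1)/(n − 1) = (4.5872 − 1)/(9 − 1) = 3.5872/8 = 0.4484

0.45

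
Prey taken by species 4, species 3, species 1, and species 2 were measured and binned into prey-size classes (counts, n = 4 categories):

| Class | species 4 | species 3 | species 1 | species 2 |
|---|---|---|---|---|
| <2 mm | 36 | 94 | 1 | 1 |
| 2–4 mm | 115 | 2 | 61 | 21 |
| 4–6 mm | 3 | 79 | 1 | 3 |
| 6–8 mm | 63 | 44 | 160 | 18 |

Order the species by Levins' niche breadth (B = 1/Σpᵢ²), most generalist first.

species 3 > species 4 > species 2 > species 1

Proportions for species 4 (n=217): 36/217=0.1659, 115/217=0.5300, 3/217=0.0138, 63/217=0.2903
Proportions for species 3 (n=219): 94/219=0.4292, 2/219=0.0091, 79/219=0.3607, 44/219=0.2009
Proportions for species 1 (n=223): 1/223=0.0045, 61/223=0.2735, 1/223=0.0045, 160/223=0.7175
Proportions for species 2 (n=43): 1/43=0.0233, 21/43=0.4884, 3/43=0.0698, 18/43=0.4186
Σp_4ᵢ² = 0.1659² + 0.5300² + 0.0138² + 0.2903² = 0.027523 + 0.280900 + 0.000190 + 0.084274 = 0.392887
B_4 = 1 / 0.392887 = 2.5453
Σp_3ᵢ² = 0.4292² + 0.0091² + 0.3607² + 0.2009² = 0.184213 + 0.000083 + 0.130104 + 0.040361 = 0.354761
B_3 = 1 / 0.354761 = 2.8188
Σp_1ᵢ² = 0.0045² + 0.2735² + 0.0045² + 0.7175² = 0.000020 + 0.074802 + 0.000020 + 0.514806 = 0.589648
B_1 = 1 / 0.589648 = 1.6959
Σp_2ᵢ² = 0.0233² + 0.4884² + 0.0698² + 0.4186² = 0.000543 + 0.238535 + 0.004872 + 0.175226 = 0.419176
B_2 = 1 / 0.419176 = 2.3856
Ranking by B (broadest → narrowest): species 3 (2.82) > species 4 (2.55) > species 2 (2.39) > species 1 (1.70)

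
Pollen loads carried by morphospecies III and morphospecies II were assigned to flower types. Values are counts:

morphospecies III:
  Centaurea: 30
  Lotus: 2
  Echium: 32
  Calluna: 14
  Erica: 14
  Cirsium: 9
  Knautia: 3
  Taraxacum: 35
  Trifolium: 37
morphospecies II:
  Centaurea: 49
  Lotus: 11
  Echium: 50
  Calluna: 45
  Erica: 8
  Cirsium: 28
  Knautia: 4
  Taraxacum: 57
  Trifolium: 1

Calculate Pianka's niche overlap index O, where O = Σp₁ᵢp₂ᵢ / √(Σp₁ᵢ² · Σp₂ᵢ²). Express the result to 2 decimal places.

0.82

Proportions for morphospecies III (n=176): 30/176=0.1705, 2/176=0.0114, 32/176=0.1818, 14/176=0.0795, 14/176=0.0795, 9/176=0.0511, 3/176=0.0170, 35/176=0.1989, 37/176=0.2102
Proportions for morphospecies II (n=253): 49/253=0.1937, 11/253=0.0435, 50/253=0.1976, 45/253=0.1779, 8/253=0.0316, 28/253=0.1107, 4/253=0.0158, 57/253=0.2253, 1/253=0.0040
Σ p₁ᵢp₂ᵢ = 0.033026 + 0.000496 + 0.035924 + 0.014143 + 0.002512 + 0.005657 + 0.000269 + 0.044812 + 0.000841 = 0.137680
Σp_1ᵢ² = 0.1705² + 0.0114² + 0.1818² + 0.0795² + 0.0795² + 0.0511² + 0.0170² + 0.1989² + 0.2102² = 0.029070 + 0.000130 + 0.033051 + 0.006320 + 0.006320 + 0.002611 + 0.000289 + 0.039561 + 0.044184 = 0.161536
Σp_2ᵢ² = 0.1937² + 0.0435² + 0.1976² + 0.1779² + 0.0316² + 0.1107² + 0.0158² + 0.2253² + 0.0040² = 0.037520 + 0.001892 + 0.039046 + 0.031648 + 0.000999 + 0.012254 + 0.000250 + 0.050760 + 0.000016 = 0.174385
O = 0.137680 / √(0.161536 × 0.174385) = 0.137680 / 0.1678376 = 0.8203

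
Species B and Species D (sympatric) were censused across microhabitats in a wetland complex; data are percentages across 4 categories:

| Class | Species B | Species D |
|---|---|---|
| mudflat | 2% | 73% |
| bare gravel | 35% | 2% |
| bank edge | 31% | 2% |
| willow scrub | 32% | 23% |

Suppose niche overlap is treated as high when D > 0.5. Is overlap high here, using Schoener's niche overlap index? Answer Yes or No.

Convert percentages to proportions (divide by 100).
Σ|p₁ᵢ − p₂ᵢ| = 0.71 + 0.33 + 0.29 + 0.09 = 1.42
D = 1 − ½ × 1.42 = 1 − 0.710 = 0.2900
D = 0.2900 < 0.5 → No.

No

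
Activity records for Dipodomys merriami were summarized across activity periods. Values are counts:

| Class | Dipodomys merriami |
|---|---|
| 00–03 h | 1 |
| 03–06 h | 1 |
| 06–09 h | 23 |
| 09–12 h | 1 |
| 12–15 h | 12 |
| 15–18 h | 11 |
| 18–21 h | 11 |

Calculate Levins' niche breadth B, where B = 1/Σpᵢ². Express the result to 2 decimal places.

Proportions for Dipodomys merriami (n=60): 1/60=0.0167, 1/60=0.0167, 23/60=0.3833, 1/60=0.0167, 12/60=0.2000, 11/60=0.1833, 11/60=0.1833
Σpᵢ² = 0.0167² + 0.0167² + 0.3833² + 0.0167² + 0.2000² + 0.1833² + 0.1833² = 0.000279 + 0.000279 + 0.146919 + 0.000279 + 0.040000 + 0.033599 + 0.033599 = 0.254954
B = 1 / 0.254954 = 3.9223

3.92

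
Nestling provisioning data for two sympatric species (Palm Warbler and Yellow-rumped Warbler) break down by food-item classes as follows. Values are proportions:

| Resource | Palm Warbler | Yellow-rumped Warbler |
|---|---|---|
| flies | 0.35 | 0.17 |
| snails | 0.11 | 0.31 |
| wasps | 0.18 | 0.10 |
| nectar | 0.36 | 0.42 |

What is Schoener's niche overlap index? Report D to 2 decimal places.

Σ|p₁ᵢ − p₂ᵢ| = 0.18 + 0.20 + 0.08 + 0.06 = 0.52
D = 1 − ½ × 0.52 = 1 − 0.260 = 0.7400

0.74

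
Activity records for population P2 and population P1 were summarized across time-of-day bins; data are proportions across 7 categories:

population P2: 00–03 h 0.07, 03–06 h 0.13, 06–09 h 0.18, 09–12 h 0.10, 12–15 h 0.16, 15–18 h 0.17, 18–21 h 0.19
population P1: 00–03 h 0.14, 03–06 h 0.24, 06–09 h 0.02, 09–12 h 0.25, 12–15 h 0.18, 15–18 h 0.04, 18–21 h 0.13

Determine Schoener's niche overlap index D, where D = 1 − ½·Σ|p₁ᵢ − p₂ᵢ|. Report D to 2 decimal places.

0.65

Σ|p₁ᵢ − p₂ᵢ| = 0.07 + 0.11 + 0.16 + 0.15 + 0.02 + 0.13 + 0.06 = 0.70
D = 1 − ½ × 0.70 = 1 − 0.350 = 0.6500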